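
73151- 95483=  - 22332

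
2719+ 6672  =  9391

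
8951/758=8951/758=11.81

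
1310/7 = 1310/7  =  187.14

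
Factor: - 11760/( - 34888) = 30/89 = 2^1 * 3^1 * 5^1*89^(-1) 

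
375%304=71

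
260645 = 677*385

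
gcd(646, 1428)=34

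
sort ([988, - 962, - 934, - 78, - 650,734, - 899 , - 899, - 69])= [ - 962, - 934, - 899,  -  899, - 650, - 78, - 69, 734, 988]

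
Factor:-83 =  - 83^1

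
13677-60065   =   - 46388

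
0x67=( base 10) 103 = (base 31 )3a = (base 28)3J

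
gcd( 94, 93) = 1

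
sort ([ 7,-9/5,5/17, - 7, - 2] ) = [ - 7,-2,-9/5 , 5/17, 7]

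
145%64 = 17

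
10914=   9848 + 1066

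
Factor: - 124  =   - 2^2*31^1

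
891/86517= 99/9613 = 0.01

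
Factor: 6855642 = 2^1*3^2*380869^1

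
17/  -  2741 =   -  17/2741 = - 0.01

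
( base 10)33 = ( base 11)30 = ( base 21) 1c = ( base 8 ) 41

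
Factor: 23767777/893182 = 2^( - 1)*11^1*23^( - 1 ) * 43^1* 109^1*461^1*19417^( - 1) 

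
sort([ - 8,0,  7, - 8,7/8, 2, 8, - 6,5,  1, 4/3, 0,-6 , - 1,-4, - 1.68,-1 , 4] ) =[ - 8, - 8, - 6, - 6,  -  4, - 1.68 ,- 1, - 1 , 0 , 0,7/8,1 , 4/3,  2,4,5 , 7,8 ] 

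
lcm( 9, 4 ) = 36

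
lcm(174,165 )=9570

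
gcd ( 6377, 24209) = 1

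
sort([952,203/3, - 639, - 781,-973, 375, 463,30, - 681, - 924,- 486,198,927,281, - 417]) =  [-973, - 924,-781, - 681, - 639,-486, - 417, 30,203/3,  198, 281, 375,463,927, 952 ]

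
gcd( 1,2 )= 1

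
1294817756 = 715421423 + 579396333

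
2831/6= 471 + 5/6  =  471.83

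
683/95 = 683/95 = 7.19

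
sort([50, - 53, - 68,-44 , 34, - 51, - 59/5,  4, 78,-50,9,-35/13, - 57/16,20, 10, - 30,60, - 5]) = [ - 68,  -  53 , - 51, - 50,-44, - 30, - 59/5,-5, - 57/16, - 35/13,4,9,10, 20, 34,  50, 60, 78 ] 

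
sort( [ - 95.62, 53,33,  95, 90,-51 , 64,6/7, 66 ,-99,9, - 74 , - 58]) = [-99, - 95.62, - 74, - 58 , - 51,6/7, 9,33,53,  64,66 , 90, 95 ]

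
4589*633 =2904837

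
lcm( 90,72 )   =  360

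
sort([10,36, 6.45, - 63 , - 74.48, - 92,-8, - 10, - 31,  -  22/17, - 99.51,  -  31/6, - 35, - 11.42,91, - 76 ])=[-99.51, - 92, - 76 ,  -  74.48,  -  63, - 35,-31,-11.42,-10, - 8,-31/6, - 22/17, 6.45 , 10, 36, 91 ]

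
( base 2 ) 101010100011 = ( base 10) 2723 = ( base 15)c18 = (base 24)4hb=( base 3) 10201212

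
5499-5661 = -162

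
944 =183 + 761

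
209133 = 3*69711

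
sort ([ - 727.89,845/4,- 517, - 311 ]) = [ - 727.89, - 517 , -311,845/4 ] 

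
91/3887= 7/299 = 0.02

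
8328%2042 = 160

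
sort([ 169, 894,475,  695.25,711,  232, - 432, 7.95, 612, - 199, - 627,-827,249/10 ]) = [  -  827,-627 , - 432, - 199,7.95,249/10,169,232,475, 612,695.25, 711,894 ]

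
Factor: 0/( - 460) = 0 = 0^1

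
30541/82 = 30541/82 = 372.45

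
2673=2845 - 172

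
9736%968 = 56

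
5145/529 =9 + 384/529 = 9.73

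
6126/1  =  6126= 6126.00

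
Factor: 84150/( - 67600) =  - 1683/1352= - 2^( - 3)*3^2 * 11^1*13^( - 2)*17^1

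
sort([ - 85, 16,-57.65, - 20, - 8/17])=[ - 85, - 57.65, - 20,-8/17,16]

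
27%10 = 7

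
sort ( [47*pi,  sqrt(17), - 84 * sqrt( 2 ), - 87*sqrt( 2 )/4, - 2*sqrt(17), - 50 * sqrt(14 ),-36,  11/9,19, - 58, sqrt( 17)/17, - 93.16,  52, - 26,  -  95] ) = [ - 50*sqrt ( 14), - 84*sqrt(2 ), - 95, - 93.16,  -  58, - 36 ,-87 * sqrt( 2)/4, - 26, - 2*sqrt( 17),  sqrt(17)/17, 11/9, sqrt(17), 19, 52, 47*pi ]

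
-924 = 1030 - 1954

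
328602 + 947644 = 1276246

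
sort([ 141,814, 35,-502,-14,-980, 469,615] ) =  [- 980, - 502, - 14,35,141,469,615 , 814] 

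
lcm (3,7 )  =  21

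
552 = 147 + 405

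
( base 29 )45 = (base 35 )3g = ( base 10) 121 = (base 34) 3j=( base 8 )171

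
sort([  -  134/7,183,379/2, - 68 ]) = [-68,-134/7,183, 379/2]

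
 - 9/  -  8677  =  9/8677 = 0.00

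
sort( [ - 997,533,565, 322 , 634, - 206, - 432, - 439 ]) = [ - 997 , - 439, - 432, - 206, 322, 533, 565,634 ]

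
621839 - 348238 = 273601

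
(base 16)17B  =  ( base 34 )B5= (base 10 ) 379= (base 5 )3004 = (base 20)ij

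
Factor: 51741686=2^1* 25870843^1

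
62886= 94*669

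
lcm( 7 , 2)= 14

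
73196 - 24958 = 48238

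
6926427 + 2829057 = 9755484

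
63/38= 1 + 25/38   =  1.66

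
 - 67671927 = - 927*73001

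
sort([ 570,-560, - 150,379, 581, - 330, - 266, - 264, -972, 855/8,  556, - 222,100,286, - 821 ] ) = [  -  972,-821, - 560, - 330, - 266,  -  264, - 222, - 150, 100, 855/8, 286, 379, 556,570, 581] 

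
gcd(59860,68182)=146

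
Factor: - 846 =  - 2^1 * 3^2* 47^1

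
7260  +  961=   8221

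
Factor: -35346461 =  - 347^1*101863^1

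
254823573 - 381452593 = -126629020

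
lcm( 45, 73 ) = 3285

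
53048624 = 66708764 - 13660140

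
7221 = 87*83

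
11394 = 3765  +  7629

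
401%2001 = 401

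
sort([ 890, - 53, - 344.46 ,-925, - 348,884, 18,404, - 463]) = [-925,-463, - 348, - 344.46, - 53,18,404, 884,890 ]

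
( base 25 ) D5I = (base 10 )8268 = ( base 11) 6237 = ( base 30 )95I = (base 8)20114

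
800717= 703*1139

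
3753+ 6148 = 9901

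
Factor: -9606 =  - 2^1*3^1 * 1601^1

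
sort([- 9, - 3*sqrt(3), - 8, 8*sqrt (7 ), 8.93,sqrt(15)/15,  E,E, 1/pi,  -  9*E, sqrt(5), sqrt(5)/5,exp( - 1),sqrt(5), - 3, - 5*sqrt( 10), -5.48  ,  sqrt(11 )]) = [ - 9 *E ,-5*sqrt( 10 ),-9, - 8,  -  5.48, - 3*sqrt(3),  -  3,sqrt( 15) /15,  1/pi,exp( - 1 ),sqrt( 5 )/5,sqrt( 5),sqrt (5 ),  E , E,  sqrt( 11),8.93, 8*sqrt( 7 )]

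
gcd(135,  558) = 9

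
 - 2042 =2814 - 4856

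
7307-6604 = 703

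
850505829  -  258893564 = 591612265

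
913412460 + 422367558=1335780018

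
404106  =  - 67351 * ( -6 ) 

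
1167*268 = 312756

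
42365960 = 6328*6695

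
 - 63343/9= - 63343/9 = - 7038.11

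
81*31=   2511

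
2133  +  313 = 2446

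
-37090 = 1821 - 38911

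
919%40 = 39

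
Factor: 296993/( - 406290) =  - 2^( - 1)*3^( - 1)*5^( - 1 )*29^( - 1)* 47^1*71^1*89^1 * 467^(-1)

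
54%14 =12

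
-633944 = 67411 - 701355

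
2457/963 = 2 + 59/107 = 2.55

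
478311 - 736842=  - 258531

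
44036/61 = 44036/61 = 721.90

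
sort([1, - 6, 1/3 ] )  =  [-6,1/3,  1]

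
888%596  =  292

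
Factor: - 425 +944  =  519 = 3^1*173^1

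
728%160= 88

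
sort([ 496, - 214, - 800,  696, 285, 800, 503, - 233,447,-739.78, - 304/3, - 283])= [ - 800, - 739.78,-283,- 233, - 214,  -  304/3, 285, 447, 496, 503 , 696, 800]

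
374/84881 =22/4993=0.00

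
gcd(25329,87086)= 1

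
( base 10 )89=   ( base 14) 65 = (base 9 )108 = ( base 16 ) 59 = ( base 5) 324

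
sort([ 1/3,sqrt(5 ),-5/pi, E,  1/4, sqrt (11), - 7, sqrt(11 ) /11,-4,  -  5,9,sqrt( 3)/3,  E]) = [ - 7, - 5, - 4, - 5/pi,1/4,sqrt( 11)/11,1/3, sqrt(3 ) /3, sqrt(5), E,  E, sqrt( 11), 9]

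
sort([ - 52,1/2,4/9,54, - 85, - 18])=[ - 85,-52,-18,4/9 , 1/2,  54]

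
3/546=1/182=0.01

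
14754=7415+7339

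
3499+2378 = 5877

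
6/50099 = 6/50099  =  0.00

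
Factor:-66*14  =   - 2^2  *  3^1*7^1*11^1 =- 924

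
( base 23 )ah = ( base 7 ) 502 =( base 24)A7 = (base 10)247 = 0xf7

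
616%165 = 121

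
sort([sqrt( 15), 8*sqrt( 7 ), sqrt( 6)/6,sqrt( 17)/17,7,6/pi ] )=[ sqrt ( 17)/17,sqrt( 6 ) /6,6/pi, sqrt(15), 7,  8 *sqrt(7) ] 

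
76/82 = 38/41=0.93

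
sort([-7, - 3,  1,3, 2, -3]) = [-7, - 3,  -  3,1, 2,  3]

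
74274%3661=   1054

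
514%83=16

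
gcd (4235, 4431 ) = 7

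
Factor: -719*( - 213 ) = 3^1*71^1*719^1 = 153147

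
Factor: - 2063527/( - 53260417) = 7^( - 1) * 37^1 *43^1 *1297^1 * 7608631^( - 1 )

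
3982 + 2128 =6110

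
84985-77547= 7438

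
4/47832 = 1/11958 = 0.00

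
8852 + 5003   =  13855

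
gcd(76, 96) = 4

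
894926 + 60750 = 955676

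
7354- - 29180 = 36534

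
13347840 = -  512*( -26070 )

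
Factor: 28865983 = 17^1*257^1*6607^1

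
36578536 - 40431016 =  - 3852480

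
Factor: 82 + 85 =167^1 = 167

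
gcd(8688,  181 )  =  181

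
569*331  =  188339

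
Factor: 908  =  2^2*227^1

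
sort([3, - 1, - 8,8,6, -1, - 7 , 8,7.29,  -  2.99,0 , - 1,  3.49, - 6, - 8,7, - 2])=[ - 8,  -  8, - 7, - 6, - 2.99, - 2, - 1,- 1, - 1,0,3,3.49,6,7,7.29 , 8 , 8] 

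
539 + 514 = 1053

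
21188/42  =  504  +  10/21 = 504.48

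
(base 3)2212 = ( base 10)77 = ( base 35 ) 27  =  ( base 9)85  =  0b1001101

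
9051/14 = 1293/2 = 646.50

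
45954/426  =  7659/71 =107.87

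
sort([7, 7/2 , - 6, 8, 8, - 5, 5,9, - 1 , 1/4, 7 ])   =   [ - 6, - 5, - 1,1/4 , 7/2, 5 , 7, 7, 8, 8, 9] 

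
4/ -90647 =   -  1 + 90643/90647= - 0.00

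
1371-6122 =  - 4751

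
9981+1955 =11936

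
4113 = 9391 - 5278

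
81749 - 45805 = 35944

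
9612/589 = 9612/589 = 16.32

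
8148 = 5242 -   -  2906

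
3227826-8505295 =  - 5277469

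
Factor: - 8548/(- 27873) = 2^2 * 3^(- 2 ) * 19^ ( - 1)*163^ ( - 1)*2137^1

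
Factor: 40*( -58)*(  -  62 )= 143840 = 2^5*5^1*29^1*31^1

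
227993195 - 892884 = 227100311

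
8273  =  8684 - 411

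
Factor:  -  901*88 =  - 79288 = - 2^3*11^1*17^1 * 53^1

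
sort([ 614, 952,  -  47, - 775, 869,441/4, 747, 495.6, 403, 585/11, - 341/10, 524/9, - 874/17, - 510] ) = [ - 775,-510, - 874/17,  -  47,-341/10, 585/11,  524/9, 441/4, 403,495.6, 614, 747, 869, 952 ] 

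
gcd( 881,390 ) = 1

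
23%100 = 23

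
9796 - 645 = 9151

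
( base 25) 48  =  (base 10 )108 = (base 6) 300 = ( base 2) 1101100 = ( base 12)90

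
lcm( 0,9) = 0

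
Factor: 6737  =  6737^1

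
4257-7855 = -3598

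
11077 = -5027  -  -16104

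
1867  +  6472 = 8339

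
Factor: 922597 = 13^1*70969^1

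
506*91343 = 46219558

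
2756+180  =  2936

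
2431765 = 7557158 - 5125393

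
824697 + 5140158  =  5964855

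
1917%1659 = 258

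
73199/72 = 73199/72 = 1016.65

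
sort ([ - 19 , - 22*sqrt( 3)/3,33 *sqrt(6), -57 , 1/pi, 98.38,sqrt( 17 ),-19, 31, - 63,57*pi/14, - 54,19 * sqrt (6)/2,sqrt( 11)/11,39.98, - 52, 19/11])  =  [-63,-57,-54,- 52 , - 19, - 19, - 22*sqrt( 3) /3, sqrt ( 11 ) /11,1/pi, 19/11,sqrt( 17 ), 57*pi/14,19 * sqrt( 6)/2, 31, 39.98,33*sqrt(6 ),98.38 ] 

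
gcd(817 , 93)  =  1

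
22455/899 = 24+879/899 = 24.98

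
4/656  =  1/164  =  0.01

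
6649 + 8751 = 15400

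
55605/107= 55605/107  =  519.67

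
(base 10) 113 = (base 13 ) 89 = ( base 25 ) 4d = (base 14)81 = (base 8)161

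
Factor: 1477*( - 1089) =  - 1608453 = - 3^2*7^1*11^2*211^1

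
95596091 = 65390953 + 30205138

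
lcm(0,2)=0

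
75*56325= 4224375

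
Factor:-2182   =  - 2^1*1091^1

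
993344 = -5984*( - 166)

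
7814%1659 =1178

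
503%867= 503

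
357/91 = 3 +12/13 = 3.92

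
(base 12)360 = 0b111111000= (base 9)620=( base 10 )504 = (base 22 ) 10k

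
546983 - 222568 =324415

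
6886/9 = 765 + 1/9 = 765.11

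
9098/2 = 4549 = 4549.00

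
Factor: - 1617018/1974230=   -  3^1*5^( - 1) *13^1 * 20731^1 * 197423^( - 1 ) = - 808509/987115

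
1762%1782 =1762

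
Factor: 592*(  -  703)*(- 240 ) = 99882240 = 2^8*3^1*5^1*19^1*37^2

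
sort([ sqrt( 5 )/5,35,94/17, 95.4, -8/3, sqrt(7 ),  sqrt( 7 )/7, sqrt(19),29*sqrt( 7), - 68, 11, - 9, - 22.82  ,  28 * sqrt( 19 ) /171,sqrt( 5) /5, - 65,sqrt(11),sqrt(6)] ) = [ - 68 , - 65 ,-22.82, - 9 ,-8/3, sqrt(7) /7,sqrt(5) /5, sqrt (5) /5, 28*sqrt(19 )/171 , sqrt( 6) , sqrt( 7 ),sqrt(11), sqrt( 19),94/17,11,35  ,  29*sqrt(7),95.4] 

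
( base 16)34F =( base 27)14a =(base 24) 1B7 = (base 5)11342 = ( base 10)847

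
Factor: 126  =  2^1* 3^2*7^1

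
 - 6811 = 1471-8282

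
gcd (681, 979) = 1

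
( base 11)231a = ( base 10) 3046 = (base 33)2qa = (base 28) 3OM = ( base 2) 101111100110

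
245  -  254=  -9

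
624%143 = 52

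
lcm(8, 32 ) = 32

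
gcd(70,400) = 10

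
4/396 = 1/99 =0.01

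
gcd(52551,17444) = 1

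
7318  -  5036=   2282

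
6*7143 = 42858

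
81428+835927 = 917355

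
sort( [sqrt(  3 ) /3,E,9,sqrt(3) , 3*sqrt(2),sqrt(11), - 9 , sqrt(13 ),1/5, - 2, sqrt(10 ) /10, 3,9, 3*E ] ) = [ - 9 , - 2,  1/5 , sqrt( 10 ) /10,sqrt( 3)/3,sqrt (3) , E,3, sqrt (11) , sqrt (13 ), 3 * sqrt(2 ) , 3 * E , 9 , 9 ] 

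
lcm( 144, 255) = 12240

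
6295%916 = 799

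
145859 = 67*2177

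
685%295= 95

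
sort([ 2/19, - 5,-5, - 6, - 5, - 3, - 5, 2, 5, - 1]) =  [-6, - 5, - 5, - 5,-5, - 3, - 1, 2/19, 2,5]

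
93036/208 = 23259/52 = 447.29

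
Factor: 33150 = 2^1*3^1*5^2 * 13^1*17^1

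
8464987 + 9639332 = 18104319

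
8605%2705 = 490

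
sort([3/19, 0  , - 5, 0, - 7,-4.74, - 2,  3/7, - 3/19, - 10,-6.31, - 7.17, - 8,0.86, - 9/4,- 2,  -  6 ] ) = [ - 10, - 8, - 7.17,-7, - 6.31, -6,-5,  -  4.74, - 9/4, - 2, - 2, - 3/19,0, 0,3/19,3/7, 0.86]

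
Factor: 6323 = 6323^1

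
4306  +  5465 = 9771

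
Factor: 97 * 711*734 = 50621778 = 2^1*3^2*79^1*97^1*367^1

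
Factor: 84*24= 2^5*3^2*7^1  =  2016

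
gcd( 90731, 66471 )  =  1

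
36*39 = 1404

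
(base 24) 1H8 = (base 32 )V0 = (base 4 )33200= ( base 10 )992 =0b1111100000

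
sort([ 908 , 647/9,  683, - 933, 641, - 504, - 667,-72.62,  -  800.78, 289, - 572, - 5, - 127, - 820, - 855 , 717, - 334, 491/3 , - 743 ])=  [- 933, - 855, - 820,-800.78, - 743, - 667,-572, - 504, - 334, - 127 , - 72.62, - 5,647/9, 491/3,289, 641,683, 717,908]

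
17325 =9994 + 7331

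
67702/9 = 67702/9 = 7522.44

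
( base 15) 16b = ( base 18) 102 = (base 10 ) 326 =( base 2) 101000110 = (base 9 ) 402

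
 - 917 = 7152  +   - 8069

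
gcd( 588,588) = 588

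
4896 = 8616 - 3720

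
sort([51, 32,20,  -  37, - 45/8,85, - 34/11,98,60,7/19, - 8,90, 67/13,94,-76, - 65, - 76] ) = [ - 76,-76, - 65, - 37, - 8,-45/8, - 34/11, 7/19,67/13,20, 32,51,  60,85,90,94  ,  98]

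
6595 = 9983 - 3388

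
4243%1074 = 1021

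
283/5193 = 283/5193 = 0.05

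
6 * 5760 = 34560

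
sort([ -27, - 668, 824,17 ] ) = [  -  668, - 27, 17,824 ] 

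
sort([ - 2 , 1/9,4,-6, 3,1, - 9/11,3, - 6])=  [ - 6 ,  -  6, - 2,-9/11 , 1/9,1, 3, 3, 4 ]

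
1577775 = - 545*( - 2895) 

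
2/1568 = 1/784 =0.00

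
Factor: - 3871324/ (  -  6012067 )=2^2*17^ ( - 2 )* 71^( - 1)*293^( - 1) * 967831^1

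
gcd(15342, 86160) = 6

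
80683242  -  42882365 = 37800877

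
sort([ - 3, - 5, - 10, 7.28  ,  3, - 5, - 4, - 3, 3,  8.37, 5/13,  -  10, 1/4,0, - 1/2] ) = [ - 10,-10, - 5,-5, - 4, - 3,- 3, - 1/2,  0,1/4,5/13,3,3, 7.28,8.37 ]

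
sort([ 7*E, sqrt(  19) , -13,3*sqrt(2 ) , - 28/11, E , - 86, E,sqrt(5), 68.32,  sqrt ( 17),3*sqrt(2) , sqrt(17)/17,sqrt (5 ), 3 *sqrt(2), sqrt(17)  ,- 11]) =[ - 86, - 13, - 11,-28/11,  sqrt( 17 ) /17 , sqrt (5 ), sqrt( 5 ),  E, E,sqrt( 17 ), sqrt(17),3*sqrt( 2 ),3*sqrt (2) , 3*sqrt( 2),sqrt( 19 ) , 7 * E,68.32]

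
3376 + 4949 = 8325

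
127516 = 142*898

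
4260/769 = 5+415/769 = 5.54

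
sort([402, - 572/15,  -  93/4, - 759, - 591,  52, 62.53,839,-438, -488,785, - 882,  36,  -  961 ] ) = [  -  961, - 882,- 759,  -  591,  -  488, - 438, - 572/15,-93/4,  36,52,62.53,402 , 785, 839]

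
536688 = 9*59632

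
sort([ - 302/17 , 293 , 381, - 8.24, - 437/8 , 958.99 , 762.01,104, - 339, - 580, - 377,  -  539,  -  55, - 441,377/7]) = [ - 580, - 539 , - 441 ,-377, - 339 , - 55 , - 437/8 , - 302/17, - 8.24,377/7, 104, 293, 381,  762.01,958.99 ] 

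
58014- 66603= - 8589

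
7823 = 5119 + 2704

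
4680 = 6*780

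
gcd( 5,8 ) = 1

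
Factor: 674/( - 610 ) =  - 337/305 = - 5^ ( - 1)*61^( - 1 ) * 337^1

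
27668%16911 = 10757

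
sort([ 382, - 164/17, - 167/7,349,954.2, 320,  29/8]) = [ - 167/7, - 164/17 , 29/8, 320 , 349,382,954.2 ]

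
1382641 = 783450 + 599191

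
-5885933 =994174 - 6880107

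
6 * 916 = 5496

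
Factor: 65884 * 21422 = 2^3*7^1*13^1* 181^1*10711^1 = 1411367048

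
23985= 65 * 369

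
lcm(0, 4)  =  0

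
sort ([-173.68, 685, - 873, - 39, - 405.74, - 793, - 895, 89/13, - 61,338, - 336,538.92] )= [ - 895,-873, - 793, - 405.74, - 336, - 173.68 , - 61, - 39,89/13 , 338,538.92,685]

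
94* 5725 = 538150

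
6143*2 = 12286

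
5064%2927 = 2137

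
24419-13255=11164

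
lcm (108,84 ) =756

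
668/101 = 668/101=6.61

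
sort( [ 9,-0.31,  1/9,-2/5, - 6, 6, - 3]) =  [ - 6, - 3,-2/5, - 0.31, 1/9,  6, 9]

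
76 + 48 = 124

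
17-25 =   -  8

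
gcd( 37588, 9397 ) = 9397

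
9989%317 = 162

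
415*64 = 26560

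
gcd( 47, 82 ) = 1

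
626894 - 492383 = 134511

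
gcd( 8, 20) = 4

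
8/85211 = 8/85211 = 0.00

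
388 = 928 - 540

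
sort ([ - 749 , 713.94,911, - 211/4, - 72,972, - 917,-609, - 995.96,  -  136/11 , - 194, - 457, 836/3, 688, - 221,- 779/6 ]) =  [ -995.96 , - 917 , -749, -609, - 457, - 221, - 194, - 779/6,  -  72, - 211/4, - 136/11,836/3, 688,713.94,911 , 972]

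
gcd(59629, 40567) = 1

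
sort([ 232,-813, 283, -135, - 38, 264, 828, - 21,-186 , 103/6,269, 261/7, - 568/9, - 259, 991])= [-813,-259,- 186, - 135,-568/9, - 38,  -  21, 103/6,261/7, 232, 264, 269 , 283, 828,  991]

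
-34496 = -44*784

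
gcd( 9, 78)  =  3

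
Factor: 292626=2^1*3^3 * 5419^1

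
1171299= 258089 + 913210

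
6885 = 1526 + 5359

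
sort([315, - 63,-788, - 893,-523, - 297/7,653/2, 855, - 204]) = [ - 893,-788,-523, - 204,  -  63, - 297/7,315,653/2 , 855]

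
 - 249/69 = - 4+9/23 = - 3.61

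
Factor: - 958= - 2^1*479^1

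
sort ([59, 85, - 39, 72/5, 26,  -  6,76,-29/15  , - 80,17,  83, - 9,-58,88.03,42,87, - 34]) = [ - 80, - 58,-39,  -  34,-9, - 6,  -  29/15,72/5, 17, 26,42,59,76, 83,85,87,88.03]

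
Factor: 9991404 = 2^2*3^3*71^1*1303^1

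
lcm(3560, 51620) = 103240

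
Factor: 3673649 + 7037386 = 3^4*5^1*53^1*499^1  =  10711035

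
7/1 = 7 = 7.00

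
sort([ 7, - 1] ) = [-1,7] 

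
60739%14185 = 3999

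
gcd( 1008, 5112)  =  72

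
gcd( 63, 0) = 63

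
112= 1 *112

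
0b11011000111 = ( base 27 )2a7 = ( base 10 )1735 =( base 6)12011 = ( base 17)601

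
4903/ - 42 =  - 117+11/42 = - 116.74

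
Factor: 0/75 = 0 = 0^1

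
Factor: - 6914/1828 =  - 2^( -1)*457^(-1)*3457^1  =  - 3457/914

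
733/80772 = 733/80772 = 0.01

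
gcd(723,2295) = 3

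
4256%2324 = 1932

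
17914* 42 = 752388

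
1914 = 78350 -76436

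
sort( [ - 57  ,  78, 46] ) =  [ - 57,46,  78] 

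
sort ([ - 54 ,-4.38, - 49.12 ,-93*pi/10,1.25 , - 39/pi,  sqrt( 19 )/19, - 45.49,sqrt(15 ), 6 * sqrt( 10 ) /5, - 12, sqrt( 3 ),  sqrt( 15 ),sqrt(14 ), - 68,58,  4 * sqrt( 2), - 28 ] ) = [ - 68, - 54  , - 49.12, - 45.49,- 93 * pi/10 , - 28, - 39/pi, - 12, - 4.38,sqrt( 19 )/19, 1.25, sqrt( 3), sqrt (14), 6  *sqrt(10)/5, sqrt(15), sqrt(15),4*sqrt( 2) , 58]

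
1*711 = 711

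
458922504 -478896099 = -19973595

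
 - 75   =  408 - 483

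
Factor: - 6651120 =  - 2^4*3^1 * 5^1*7^1*37^1*107^1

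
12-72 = - 60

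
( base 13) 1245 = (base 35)242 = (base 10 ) 2592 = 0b101000100000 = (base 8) 5040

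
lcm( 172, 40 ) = 1720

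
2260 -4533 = - 2273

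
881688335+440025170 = 1321713505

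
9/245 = 9/245=0.04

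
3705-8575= - 4870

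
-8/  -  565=8/565 = 0.01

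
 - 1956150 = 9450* ( - 207) 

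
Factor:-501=-3^1*167^1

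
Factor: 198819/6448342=2^( - 1 )*3^2*22091^1*3224171^(-1 )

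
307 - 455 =  -  148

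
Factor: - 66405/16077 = -5^1 * 19^1 *23^(-1 ) = - 95/23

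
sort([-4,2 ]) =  [-4,2 ]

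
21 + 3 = 24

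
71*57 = 4047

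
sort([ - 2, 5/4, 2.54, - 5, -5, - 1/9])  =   [ - 5,  -  5, - 2,  -  1/9, 5/4, 2.54] 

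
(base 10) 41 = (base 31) 1A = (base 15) 2b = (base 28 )1D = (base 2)101001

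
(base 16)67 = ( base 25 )43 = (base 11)94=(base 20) 53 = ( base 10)103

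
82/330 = 41/165 = 0.25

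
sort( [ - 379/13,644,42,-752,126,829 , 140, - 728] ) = [  -  752, - 728, - 379/13,42,126,140,644,829 ] 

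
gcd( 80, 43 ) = 1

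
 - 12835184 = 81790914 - 94626098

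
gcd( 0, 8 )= 8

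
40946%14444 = 12058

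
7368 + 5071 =12439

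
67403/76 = 886 +67/76 = 886.88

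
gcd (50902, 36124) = 1642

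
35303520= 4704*7505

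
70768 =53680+17088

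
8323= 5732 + 2591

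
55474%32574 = 22900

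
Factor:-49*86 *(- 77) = 324478 = 2^1 * 7^3*11^1*43^1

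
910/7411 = 910/7411 = 0.12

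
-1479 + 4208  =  2729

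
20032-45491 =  - 25459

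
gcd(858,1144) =286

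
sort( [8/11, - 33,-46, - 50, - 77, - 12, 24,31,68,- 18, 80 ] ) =[ - 77, - 50, - 46, - 33, - 18, - 12  ,  8/11 , 24, 31,  68,80]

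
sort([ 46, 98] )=[ 46,98 ]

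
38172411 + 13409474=51581885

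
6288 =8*786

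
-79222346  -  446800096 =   -  526022442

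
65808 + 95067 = 160875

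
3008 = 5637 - 2629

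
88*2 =176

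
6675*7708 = 51450900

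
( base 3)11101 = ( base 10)118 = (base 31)3P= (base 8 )166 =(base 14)86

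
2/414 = 1/207 =0.00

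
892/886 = 1 +3/443 = 1.01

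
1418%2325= 1418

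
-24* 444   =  -10656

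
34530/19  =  34530/19= 1817.37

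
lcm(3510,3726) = 242190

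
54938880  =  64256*855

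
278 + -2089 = -1811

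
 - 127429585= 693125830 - 820555415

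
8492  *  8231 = 69897652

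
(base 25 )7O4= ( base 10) 4979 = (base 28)69n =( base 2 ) 1001101110011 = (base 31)55J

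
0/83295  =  0 = 0.00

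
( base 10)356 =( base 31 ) bf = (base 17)13G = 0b101100100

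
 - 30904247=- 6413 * 4819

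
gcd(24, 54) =6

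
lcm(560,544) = 19040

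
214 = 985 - 771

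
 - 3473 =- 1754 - 1719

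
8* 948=7584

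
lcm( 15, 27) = 135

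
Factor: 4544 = 2^6 * 71^1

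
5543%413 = 174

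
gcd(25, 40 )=5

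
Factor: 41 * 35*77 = 110495 = 5^1*7^2*11^1*41^1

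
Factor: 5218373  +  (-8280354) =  - 13^1*235537^1 = - 3061981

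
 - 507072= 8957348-9464420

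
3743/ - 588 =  - 3743/588 = - 6.37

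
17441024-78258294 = -60817270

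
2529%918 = 693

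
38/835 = 38/835 = 0.05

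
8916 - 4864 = 4052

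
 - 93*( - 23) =2139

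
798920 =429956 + 368964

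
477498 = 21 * 22738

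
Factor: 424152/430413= 141384/143471 = 2^3 * 3^1*43^1 * 53^( - 1)* 137^1*2707^(-1)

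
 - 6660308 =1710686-8370994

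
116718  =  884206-767488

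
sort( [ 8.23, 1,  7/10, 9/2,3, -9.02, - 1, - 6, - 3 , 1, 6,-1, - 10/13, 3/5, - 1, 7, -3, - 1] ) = [ - 9.02,-6,-3, - 3,-1,  -  1, - 1, - 1 , - 10/13, 3/5,7/10,1, 1,3,  9/2, 6, 7, 8.23] 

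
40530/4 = 10132+1/2 = 10132.50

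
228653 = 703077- 474424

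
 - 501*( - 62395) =31259895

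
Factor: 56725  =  5^2*2269^1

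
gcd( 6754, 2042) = 2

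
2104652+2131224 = 4235876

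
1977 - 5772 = -3795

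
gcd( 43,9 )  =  1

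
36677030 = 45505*806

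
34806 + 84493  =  119299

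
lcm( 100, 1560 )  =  7800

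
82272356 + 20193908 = 102466264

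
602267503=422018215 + 180249288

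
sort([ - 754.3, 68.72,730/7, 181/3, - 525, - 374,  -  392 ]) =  [ - 754.3, - 525, - 392, - 374,181/3, 68.72, 730/7 ]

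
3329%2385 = 944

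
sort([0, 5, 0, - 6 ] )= [-6, 0,0,5]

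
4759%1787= 1185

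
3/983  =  3/983= 0.00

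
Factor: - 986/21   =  -2^1*3^( - 1)*7^( - 1)*17^1*29^1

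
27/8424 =1/312 = 0.00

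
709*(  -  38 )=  - 26942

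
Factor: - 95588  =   - 2^2*23^1*1039^1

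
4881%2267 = 347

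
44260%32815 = 11445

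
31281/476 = 65 +341/476 = 65.72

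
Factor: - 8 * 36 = - 2^5*3^2=- 288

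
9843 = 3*3281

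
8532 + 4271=12803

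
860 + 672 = 1532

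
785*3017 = 2368345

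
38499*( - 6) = - 230994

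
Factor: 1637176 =2^3*37^1*5531^1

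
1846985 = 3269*565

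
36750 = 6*6125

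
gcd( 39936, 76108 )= 4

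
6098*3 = 18294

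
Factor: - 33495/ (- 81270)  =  2^(- 1)*3^( - 2 )*11^1 * 29^1 *43^ ( - 1)= 319/774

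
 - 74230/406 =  - 183 + 34/203 =- 182.83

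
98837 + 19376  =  118213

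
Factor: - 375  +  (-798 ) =-1173 = -3^1*17^1*23^1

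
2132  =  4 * 533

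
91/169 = 7/13=0.54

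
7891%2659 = 2573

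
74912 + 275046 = 349958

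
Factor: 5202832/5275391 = 2^4*11^( - 1 )*29^1*11213^1*479581^( - 1)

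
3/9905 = 3/9905 = 0.00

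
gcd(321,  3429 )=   3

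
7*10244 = 71708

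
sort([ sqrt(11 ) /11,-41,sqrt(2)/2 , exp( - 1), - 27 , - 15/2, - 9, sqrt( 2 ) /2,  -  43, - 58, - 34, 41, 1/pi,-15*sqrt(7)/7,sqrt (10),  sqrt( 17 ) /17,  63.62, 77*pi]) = [-58,- 43,-41,-34,-27, - 9,  -  15/2, - 15*sqrt(  7)/7 , sqrt(17) /17 , sqrt(11)/11,1/pi, exp( - 1),sqrt(2 ) /2,sqrt(2)/2,  sqrt (10 ),  41, 63.62,  77*pi]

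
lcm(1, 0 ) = 0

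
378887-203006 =175881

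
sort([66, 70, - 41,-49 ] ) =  [ - 49, - 41,66,70]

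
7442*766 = 5700572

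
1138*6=6828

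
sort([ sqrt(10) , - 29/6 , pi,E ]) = [ - 29/6, E,  pi,  sqrt(10)]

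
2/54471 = 2/54471 = 0.00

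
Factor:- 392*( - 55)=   2^3 * 5^1 * 7^2*11^1  =  21560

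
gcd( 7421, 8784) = 1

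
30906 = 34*909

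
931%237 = 220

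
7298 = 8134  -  836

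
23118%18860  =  4258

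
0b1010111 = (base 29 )30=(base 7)153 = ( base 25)3C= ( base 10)87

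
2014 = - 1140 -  - 3154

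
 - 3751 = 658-4409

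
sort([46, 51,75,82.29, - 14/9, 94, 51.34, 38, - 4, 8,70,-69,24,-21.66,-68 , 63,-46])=[ - 69, - 68, -46, - 21.66,-4, - 14/9, 8, 24 , 38, 46, 51,51.34, 63, 70,75, 82.29, 94]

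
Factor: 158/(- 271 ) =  - 2^1*79^1*271^( -1)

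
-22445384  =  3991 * ( -5624 ) 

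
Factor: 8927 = 79^1*113^1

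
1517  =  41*37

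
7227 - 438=6789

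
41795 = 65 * 643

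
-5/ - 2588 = 5/2588= 0.00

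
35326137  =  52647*671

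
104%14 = 6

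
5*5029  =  25145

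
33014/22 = 1500 + 7/11 = 1500.64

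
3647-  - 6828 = 10475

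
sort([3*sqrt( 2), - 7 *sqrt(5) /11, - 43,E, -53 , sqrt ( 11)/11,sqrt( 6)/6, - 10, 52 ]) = [ - 53,  -  43, - 10, - 7*sqrt(5)/11,  sqrt(11)/11,sqrt(6)/6, E, 3*sqrt( 2),  52 ]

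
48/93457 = 48/93457  =  0.00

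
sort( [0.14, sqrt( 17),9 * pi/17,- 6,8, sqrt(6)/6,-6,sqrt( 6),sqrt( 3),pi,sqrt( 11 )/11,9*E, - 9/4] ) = [- 6,-6, - 9/4,0.14,sqrt( 11) /11,  sqrt(6)/6,9*pi/17 , sqrt( 3),sqrt( 6 ),pi, sqrt(17),8,9*E ] 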